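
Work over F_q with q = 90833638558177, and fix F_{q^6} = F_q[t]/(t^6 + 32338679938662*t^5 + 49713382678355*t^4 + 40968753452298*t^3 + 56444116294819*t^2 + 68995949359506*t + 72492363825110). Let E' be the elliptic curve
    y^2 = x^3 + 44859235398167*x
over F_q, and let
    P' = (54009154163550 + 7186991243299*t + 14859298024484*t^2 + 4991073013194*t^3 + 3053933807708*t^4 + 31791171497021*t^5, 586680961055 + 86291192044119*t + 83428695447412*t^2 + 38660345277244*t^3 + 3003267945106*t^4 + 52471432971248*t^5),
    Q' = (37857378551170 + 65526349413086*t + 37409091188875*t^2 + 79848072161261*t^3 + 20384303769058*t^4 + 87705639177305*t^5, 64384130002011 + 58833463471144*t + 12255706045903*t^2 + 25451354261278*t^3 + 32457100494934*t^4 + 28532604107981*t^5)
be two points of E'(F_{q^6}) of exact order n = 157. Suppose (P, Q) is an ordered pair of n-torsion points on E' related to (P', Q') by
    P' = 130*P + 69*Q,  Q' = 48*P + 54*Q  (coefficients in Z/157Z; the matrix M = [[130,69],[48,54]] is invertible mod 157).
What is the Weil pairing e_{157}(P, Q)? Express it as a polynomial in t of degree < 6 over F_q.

e_{157} is bilinear + alternating on E[157], so e_{157}(130*P + 69*Q, 48*P + 54*Q) = e_{157}(P,Q)^(130*54-69*48).
Inverting 97 mod 157: 34. Thus e_{157}(P,Q) = e(P',Q')^{34}.
Build f_{157,P'} and f_{157,Q'} via the 8-bit ladder of 157=10011101_2; evaluate at shifted divisors; quotient in F_{90833638558177^6}.
f_P(D_Q)/f_Q(D_P) = 21002232562189 + 1103725164216*t + 55325913347069*t^2 + 90251296843347*t^3 + 2273799891647*t^4 + 48037392921428*t^5.
Hence e(P,Q) = 84315206764689 + 15008048061363*t + 56929131462548*t^2 + 56899813499197*t^3 + 26001378732503*t^4 + 28782276745747*t^5 in F_{90833638558177^6}^*.

84315206764689 + 15008048061363*t + 56929131462548*t^2 + 56899813499197*t^3 + 26001378732503*t^4 + 28782276745747*t^5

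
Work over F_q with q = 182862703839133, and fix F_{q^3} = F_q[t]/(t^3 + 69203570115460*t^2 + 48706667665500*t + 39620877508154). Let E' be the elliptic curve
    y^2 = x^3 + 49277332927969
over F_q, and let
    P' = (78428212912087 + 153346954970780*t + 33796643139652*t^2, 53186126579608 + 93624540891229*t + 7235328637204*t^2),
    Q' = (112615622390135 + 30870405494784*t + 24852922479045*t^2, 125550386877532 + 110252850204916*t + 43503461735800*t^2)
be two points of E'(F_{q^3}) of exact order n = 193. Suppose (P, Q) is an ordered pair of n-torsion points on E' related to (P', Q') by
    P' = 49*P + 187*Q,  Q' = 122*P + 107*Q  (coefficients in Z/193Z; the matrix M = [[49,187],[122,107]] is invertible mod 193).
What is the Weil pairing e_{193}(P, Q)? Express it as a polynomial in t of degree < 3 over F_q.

Since e_{193}(P,P)=e_{193}(Q,Q)=1 and e_{193}(Q,P)=e_{193}(P,Q)^{-1}, expanding e_{193}(49*P + 187*Q,122*P + 107*Q) leaves e(P,Q)^det(M).
49*107 - 187*122 = -17571; reduced mod 193: det = 185, inverse 24.
Build f_{193,P'} and f_{193,Q'} via the 8-bit ladder of 193=11000001_2; evaluate at shifted divisors; quotient in F_{182862703839133^3}.
The quotient is 38597858326822 + 170711239198745*t + 91714116420159*t^2.
Thus e_{193}(P,Q) = 126776755007649 + 132545791142243*t + 23170380510727*t^2.

126776755007649 + 132545791142243*t + 23170380510727*t^2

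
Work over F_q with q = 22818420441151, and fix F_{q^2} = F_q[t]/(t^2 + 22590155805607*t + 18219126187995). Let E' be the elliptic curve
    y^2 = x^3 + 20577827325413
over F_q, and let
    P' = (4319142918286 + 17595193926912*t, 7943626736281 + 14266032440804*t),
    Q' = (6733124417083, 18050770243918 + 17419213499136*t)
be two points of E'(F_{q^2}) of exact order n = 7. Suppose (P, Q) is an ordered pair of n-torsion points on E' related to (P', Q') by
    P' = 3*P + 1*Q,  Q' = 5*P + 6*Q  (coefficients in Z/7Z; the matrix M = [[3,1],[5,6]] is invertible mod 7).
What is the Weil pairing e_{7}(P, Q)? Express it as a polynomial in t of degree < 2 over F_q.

3608353285668 + 9489510398437*t

e_{7}(aP+bQ,cP+dQ) = e_{7}(P,Q)^(ad-bc); with (a,b,c,d)=(3,1,5,6) this gives the det-7 law.
3*6 - 1*5 = 13; reduced mod 7: det = 6, inverse 6.
Miller loop for e_{7} over F_{22818420441151^2}: bits of 7 = 111; 2 double steps + 2 add steps, l/v at each.
So e_{7}(P',Q') = 12668572790268 + 13328910042714*t.
Raise to 6: e(P,Q) = 3608353285668 + 9489510398437*t in mu_{7}.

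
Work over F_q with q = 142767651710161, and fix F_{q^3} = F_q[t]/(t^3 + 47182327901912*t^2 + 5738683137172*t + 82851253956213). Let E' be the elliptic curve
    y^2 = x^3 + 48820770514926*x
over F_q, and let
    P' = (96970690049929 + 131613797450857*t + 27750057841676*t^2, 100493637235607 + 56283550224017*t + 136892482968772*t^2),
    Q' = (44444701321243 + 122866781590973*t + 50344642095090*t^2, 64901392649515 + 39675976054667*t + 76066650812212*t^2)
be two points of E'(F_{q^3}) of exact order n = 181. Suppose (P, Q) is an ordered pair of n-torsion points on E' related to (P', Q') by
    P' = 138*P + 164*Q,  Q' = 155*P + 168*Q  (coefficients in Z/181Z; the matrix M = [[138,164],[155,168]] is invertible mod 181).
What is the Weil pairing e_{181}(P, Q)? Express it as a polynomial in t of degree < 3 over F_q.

35284312761644 + 102625100678400*t + 128259469373563*t^2

e_{181}(aP+bQ,cP+dQ) = e_{181}(P,Q)^(ad-bc); with (a,b,c,d)=(138,164,155,168) this gives the det-181 law.
138*168 - 164*155 = -2236; reduced mod 181: det = 117, inverse 82.
n = 181 = (10110101)_2 (8 bits, wt 5); accumulate f_{181,P'}(Q'+S)/f_{181,P'}(S) along the 7-step ladder.
e_{181}(P',Q') = 53161630429976 + 67762208602909*t + 20836097068388*t^2.
e_{181}(P,Q) = (53161630429976 + 67762208602909*t + 20836097068388*t^2)^{82} = 35284312761644 + 102625100678400*t + 128259469373563*t^2.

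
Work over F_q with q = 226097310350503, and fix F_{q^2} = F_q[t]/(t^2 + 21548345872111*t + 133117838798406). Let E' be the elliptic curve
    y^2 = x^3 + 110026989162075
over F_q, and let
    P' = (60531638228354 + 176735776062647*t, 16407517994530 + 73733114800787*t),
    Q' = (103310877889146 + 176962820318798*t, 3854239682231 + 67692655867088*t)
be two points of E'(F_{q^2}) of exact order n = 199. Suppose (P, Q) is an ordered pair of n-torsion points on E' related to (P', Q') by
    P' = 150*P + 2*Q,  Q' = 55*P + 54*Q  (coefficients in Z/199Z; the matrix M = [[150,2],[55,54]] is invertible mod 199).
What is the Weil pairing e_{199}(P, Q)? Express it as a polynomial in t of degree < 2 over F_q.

e_{199} is bilinear + alternating on E[199], so e_{199}(150*P + 2*Q, 55*P + 54*Q) = e_{199}(P,Q)^(150*54-2*55).
150*54 - 2*55 = 7990; reduced mod 199: det = 30, inverse 73.
n = 199 = (11000111)_2 (8 bits, wt 5); accumulate f_{199,P'}(Q'+S)/f_{199,P'}(S) along the 7-step ladder.
e_{199}(P',Q') = 215385131129859 + 27197864024103*t.
e_{199}(P,Q) = (215385131129859 + 27197864024103*t)^{73} = 225962144766183 + 184965111289896*t.

225962144766183 + 184965111289896*t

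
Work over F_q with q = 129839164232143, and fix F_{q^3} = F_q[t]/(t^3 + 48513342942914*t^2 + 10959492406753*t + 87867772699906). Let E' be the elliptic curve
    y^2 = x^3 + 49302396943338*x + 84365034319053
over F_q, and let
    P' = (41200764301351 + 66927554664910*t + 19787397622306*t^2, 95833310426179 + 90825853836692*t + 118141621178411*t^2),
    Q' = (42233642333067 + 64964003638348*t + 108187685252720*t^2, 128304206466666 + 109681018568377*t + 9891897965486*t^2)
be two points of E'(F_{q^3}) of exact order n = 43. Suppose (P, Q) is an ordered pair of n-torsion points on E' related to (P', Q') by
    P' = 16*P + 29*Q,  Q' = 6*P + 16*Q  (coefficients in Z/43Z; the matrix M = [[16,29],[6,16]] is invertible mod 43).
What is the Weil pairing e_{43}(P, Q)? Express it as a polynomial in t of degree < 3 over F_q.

Alternating bilinearity on E[43] (values in mu_{43} in F_{129839164232143^3}) gives e(P',Q') = e(P,Q)^det(M).
Inverting 39 mod 43: 32. Thus e_{43}(P,Q) = e(P',Q')^{32}.
Miller loop for e_{43} over F_{129839164232143^3}: bits of 43 = 101011; 5 double steps + 3 add steps, l/v at each.
Miller gives e_{43}(P',Q') = 116521829098882 + 4679949709339*t + 88230561413409*t^2 in F_{129839164232143^3}.
e_{43}(P,Q) = (116521829098882 + 4679949709339*t + 88230561413409*t^2)^{32} = 78464381401499 + 31148508111861*t + 99517991454670*t^2.

78464381401499 + 31148508111861*t + 99517991454670*t^2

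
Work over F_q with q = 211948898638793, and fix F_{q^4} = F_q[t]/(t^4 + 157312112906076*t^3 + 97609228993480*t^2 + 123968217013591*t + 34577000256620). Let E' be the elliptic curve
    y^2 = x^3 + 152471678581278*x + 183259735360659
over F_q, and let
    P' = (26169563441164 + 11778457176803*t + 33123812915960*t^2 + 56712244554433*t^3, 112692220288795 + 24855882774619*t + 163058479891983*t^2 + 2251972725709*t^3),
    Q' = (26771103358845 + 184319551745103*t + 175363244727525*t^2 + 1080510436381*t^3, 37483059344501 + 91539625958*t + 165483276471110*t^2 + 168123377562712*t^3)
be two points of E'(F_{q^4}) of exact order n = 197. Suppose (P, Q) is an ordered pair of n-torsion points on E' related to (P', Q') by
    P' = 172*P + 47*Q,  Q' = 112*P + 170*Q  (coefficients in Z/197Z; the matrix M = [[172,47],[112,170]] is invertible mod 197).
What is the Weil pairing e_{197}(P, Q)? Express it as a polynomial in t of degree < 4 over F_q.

142356640208313 + 71741885704899*t + 161423946422473*t^2 + 42566534378757*t^3

The 197-Weil pairing on E[197] over F_{211948898638793} is alternating-bilinear: e_{197}(P',Q') = e_{197}(P,Q)^det(M).
Hence e(P,Q) = e(P',Q')^{180} where 180 = 139^{-1} mod 197.
Build f_{197,P'} and f_{197,Q'} via the 8-bit ladder of 197=11000101_2; evaluate at shifted divisors; quotient in F_{211948898638793^4}.
So e_{197}(P',Q') = 143313807424451 + 144894566119578*t + 180396794899440*t^2 + 107259629603867*t^3.
Thus e_{197}(P,Q) = 142356640208313 + 71741885704899*t + 161423946422473*t^2 + 42566534378757*t^3.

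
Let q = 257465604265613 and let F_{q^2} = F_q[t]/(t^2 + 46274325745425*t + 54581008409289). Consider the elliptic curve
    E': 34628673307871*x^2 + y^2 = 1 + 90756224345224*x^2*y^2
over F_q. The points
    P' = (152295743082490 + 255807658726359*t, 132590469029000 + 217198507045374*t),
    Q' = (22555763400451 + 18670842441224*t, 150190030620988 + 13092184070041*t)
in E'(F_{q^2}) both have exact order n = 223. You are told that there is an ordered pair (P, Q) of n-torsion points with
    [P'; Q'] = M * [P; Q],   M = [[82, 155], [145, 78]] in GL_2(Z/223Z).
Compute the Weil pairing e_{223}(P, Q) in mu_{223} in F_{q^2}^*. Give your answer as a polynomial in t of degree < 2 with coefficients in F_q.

e_{223}(aP+bQ,cP+dQ) = e_{223}(P,Q)^(ad-bc); with (a,b,c,d)=(82,155,145,78) this gives the det-223 law.
det(M) mod 223 = 200; its inverse in (Z/223)^* is 126 (check: 200*126 mod 223 = 1).
Edwards->Montgomery: u=(1+y)/(1-y), v=u/x -> 157134518641781v^2=u^3+130141368995897u^2+u; then x_W=50334513307065u+149630285074989: y^2=x^3+240807541076091*x+76837139542192.
Run Miller on y^2=x^3+240807541076091*x+76837139542192 over F_{257465604265613}: ladder 11011111 (8 bits); e = f_P(D_Q)/f_Q(D_P).
e_{223}(P',Q') = 232010454126736 + 190774567638329*t.
Finally e_{223}(P,Q) = 65143529828367 + 233536138714380*t.

65143529828367 + 233536138714380*t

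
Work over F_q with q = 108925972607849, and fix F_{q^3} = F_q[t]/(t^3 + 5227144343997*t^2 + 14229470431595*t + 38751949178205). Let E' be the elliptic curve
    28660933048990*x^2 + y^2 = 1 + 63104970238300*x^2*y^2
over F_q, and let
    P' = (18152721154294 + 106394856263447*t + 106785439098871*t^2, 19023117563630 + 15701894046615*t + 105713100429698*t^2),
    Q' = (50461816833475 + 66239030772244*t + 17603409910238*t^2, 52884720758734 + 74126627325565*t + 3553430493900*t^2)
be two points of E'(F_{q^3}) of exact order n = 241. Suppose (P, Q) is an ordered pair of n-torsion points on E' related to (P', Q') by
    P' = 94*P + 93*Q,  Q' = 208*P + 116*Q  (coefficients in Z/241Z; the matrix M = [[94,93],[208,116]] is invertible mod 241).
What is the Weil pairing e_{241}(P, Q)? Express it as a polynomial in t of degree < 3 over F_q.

39021173520054 + 88234769896806*t + 103671981478265*t^2

e_{241} is bilinear + alternating on E[241], so e_{241}(94*P + 93*Q, 208*P + 116*Q) = e_{241}(P,Q)^(94*116-93*208).
So e_{241}(P,Q) = e_{241}(P',Q')^{48}, since 236*48 = 1 mod 241.
Edwards a_E,d_E -> Montgomery A=34928071530670,B=78508934427798 -> Weierstrass 47728778155695,0 via alpha=51602974750498,beta=45851977006597.
Build f_{241,P'} and f_{241,Q'} via the 8-bit ladder of 241=11110001_2; evaluate at shifted divisors; quotient in F_{108925972607849^3}.
Result: e(P',Q') = 50732364772017 + 75719746862299*t + 38179132180853*t^2.
Thus e_{241}(P,Q) = 39021173520054 + 88234769896806*t + 103671981478265*t^2.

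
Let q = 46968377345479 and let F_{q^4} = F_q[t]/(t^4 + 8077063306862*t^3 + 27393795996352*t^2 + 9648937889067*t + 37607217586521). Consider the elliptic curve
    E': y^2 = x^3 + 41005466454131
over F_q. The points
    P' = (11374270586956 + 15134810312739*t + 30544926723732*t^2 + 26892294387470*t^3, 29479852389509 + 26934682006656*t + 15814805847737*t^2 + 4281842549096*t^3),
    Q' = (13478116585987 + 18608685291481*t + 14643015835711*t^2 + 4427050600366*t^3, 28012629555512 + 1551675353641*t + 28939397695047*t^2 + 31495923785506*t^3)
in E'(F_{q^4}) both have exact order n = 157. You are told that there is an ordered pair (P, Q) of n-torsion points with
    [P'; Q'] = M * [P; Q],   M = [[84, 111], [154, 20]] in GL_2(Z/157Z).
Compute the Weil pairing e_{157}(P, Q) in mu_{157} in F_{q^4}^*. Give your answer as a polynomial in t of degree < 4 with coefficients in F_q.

17188754611826 + 21743393882503*t + 19345105362456*t^2 + 3247973744239*t^3

Since e_{157}(P,P)=e_{157}(Q,Q)=1 and e_{157}(Q,P)=e_{157}(P,Q)^{-1}, expanding e_{157}(84*P + 111*Q,154*P + 20*Q) leaves e(P,Q)^det(M).
Inverting 129 mod 157: 28. Thus e_{157}(P,Q) = e(P',Q')^{28}.
n = 157 = (10011101)_2 (8 bits, wt 5); accumulate f_{157,P'}(Q'+S)/f_{157,P'}(S) along the 7-step ladder.
So e_{157}(P',Q') = 41957695969190 + 23095358614154*t + 44567267587358*t^2 + 44962744573199*t^3.
Thus e_{157}(P,Q) = 17188754611826 + 21743393882503*t + 19345105362456*t^2 + 3247973744239*t^3.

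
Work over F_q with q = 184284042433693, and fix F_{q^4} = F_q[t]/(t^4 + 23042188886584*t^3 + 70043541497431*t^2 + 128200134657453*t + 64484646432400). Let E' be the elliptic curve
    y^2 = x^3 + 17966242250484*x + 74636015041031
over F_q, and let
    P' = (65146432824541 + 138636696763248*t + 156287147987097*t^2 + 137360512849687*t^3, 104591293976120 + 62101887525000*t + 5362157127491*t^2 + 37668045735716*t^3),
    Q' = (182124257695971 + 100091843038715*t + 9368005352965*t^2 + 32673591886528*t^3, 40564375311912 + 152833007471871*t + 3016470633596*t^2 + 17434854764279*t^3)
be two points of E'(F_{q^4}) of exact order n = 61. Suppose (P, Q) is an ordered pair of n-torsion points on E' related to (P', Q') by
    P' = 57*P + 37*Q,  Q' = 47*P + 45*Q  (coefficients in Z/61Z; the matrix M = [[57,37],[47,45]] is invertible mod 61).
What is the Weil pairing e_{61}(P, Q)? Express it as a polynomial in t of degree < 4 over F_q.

971462493580 + 85435368398499*t + 165445344529421*t^2 + 33715694543846*t^3

e_{61}(aP+bQ,cP+dQ) = e_{61}(P,Q)^(ad-bc); with (a,b,c,d)=(57,37,47,45) this gives the det-61 law.
57*45 - 37*47 = 826; reduced mod 61: det = 33, inverse 37.
Double-and-add over 111101: 6-1 doublings, 5-1 additions; each step l_{T,T}/v_{2T} or l_{T,P'}/v at Q'+S for random S.
The quotient is 10976397479425 + 179107976966781*t + 79911687529938*t^2 + 69655957186979*t^3.
(10976397479425 + 179107976966781*t + 79911687529938*t^2 + 69655957186979*t^3)^{37} mod (184284042433693,f) = 971462493580 + 85435368398499*t + 165445344529421*t^2 + 33715694543846*t^3.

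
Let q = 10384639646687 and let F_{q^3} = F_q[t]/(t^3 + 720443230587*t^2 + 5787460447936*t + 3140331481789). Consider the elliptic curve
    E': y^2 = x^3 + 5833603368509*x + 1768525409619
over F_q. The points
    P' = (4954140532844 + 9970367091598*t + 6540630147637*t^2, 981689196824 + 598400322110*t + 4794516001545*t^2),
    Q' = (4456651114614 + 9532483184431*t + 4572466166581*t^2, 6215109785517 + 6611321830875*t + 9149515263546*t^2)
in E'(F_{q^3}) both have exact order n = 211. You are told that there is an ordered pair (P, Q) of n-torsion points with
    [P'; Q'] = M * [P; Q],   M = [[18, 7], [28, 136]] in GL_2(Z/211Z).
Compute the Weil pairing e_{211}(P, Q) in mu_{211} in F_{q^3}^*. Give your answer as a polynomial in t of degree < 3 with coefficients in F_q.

Under M = [[18,7],[28,136]] in GL_2(Z/211), e_{211}(P',Q') = e_{211}(P,Q)^(18*136-7*28 mod 211).
18*136 - 7*28 = 2252; reduced mod 211: det = 142, inverse 159.
Miller loop for e_{211} over F_{10384639646687^3}: bits of 211 = 11010011; 7 double steps + 4 add steps, l/v at each.
f_P(D_Q)/f_Q(D_P) = 5686076049182 + 4514025980541*t + 2513003552204*t^2.
(5686076049182 + 4514025980541*t + 2513003552204*t^2)^{159} mod (10384639646687,f) = 2761624799436 + 10142570956471*t + 1031186792111*t^2.

2761624799436 + 10142570956471*t + 1031186792111*t^2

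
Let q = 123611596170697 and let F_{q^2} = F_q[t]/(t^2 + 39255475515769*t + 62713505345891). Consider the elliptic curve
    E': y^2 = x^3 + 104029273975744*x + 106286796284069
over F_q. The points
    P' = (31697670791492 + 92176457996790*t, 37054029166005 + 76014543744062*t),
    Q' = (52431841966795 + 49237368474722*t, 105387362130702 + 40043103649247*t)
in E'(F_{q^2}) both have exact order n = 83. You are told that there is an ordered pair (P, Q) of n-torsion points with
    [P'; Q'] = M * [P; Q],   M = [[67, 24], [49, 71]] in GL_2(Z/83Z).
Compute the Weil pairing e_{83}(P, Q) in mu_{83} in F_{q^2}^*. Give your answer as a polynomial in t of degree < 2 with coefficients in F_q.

99033099300723 + 93334069902867*t

Alternating bilinearity on E[83] (values in mu_{83} in F_{123611596170697^2}) gives e(P',Q') = e(P,Q)^det(M).
det(M) mod 83 = 12; its inverse in (Z/83)^* is 7 (check: 12*7 mod 83 = 1).
Run Miller on y^2=x^3+104029273975744*x+106286796284069 over F_{123611596170697}: ladder 1010011 (7 bits); e = f_P(D_Q)/f_Q(D_P).
So e_{83}(P',Q') = 22727694762524 + 57779487920972*t.
Hence e(P,Q) = 99033099300723 + 93334069902867*t in F_{123611596170697^2}^*.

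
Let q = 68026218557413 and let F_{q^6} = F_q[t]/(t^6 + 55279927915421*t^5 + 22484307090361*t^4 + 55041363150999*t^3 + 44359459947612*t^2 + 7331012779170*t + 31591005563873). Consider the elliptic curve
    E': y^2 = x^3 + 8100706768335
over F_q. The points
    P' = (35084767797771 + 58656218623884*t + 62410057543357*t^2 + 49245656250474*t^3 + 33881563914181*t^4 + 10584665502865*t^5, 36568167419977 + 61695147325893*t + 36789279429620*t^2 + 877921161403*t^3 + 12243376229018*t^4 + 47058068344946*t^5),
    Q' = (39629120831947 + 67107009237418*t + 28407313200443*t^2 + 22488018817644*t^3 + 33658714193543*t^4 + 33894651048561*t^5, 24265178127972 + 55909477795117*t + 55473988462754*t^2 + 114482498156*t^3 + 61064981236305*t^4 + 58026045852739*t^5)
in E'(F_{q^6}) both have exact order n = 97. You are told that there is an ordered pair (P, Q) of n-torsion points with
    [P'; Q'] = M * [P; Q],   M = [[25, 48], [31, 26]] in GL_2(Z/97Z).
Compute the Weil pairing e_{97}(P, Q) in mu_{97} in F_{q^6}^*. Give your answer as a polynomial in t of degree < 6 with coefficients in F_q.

e_{97}(aP+bQ,cP+dQ) = e_{97}(P,Q)^(ad-bc); with (a,b,c,d)=(25,48,31,26) this gives the det-97 law.
det M = 25*26 - 48*31 = -838 = 35 (mod 97); 35^{-1} = 61 (mod 97).
Run Miller on y^2=x^3+8100706768335 over F_{68026218557413}: ladder 1100001 (7 bits); e = f_P(D_Q)/f_Q(D_P).
The quotient is 2185603875533 + 59286737181125*t + 29415742619640*t^2 + 45589478890968*t^3 + 23270545788519*t^4 + 2885812885008*t^5.
Raise to 61: e(P,Q) = 63251454799772 + 56189033683764*t + 39672797852457*t^2 + 61784765293952*t^3 + 26095627665366*t^4 + 59060198230229*t^5 in mu_{97}.

63251454799772 + 56189033683764*t + 39672797852457*t^2 + 61784765293952*t^3 + 26095627665366*t^4 + 59060198230229*t^5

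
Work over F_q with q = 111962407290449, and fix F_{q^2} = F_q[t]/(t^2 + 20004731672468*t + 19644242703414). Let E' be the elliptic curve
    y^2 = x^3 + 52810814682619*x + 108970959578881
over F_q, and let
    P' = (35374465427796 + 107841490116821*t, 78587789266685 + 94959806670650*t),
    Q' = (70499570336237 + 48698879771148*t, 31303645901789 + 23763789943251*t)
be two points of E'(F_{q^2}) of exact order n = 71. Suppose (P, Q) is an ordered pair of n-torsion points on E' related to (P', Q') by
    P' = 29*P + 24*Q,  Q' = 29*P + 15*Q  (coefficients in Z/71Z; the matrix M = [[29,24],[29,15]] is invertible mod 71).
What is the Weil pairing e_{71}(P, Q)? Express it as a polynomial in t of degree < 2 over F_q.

Under M = [[29,24],[29,15]] in GL_2(Z/71), e_{71}(P',Q') = e_{71}(P,Q)^(29*15-24*29 mod 71).
Hence e(P,Q) = e(P',Q')^{34} where 34 = 23^{-1} mod 71.
n = 71 = (1000111)_2 (7 bits, wt 4); accumulate f_{71,P'}(Q'+S)/f_{71,P'}(S) along the 6-step ladder.
e_{71}(P',Q') = 55002701136376 + 26051969224804*t.
(55002701136376 + 26051969224804*t)^{34} mod (111962407290449,f) = 1873222079143 + 55535723340413*t.

1873222079143 + 55535723340413*t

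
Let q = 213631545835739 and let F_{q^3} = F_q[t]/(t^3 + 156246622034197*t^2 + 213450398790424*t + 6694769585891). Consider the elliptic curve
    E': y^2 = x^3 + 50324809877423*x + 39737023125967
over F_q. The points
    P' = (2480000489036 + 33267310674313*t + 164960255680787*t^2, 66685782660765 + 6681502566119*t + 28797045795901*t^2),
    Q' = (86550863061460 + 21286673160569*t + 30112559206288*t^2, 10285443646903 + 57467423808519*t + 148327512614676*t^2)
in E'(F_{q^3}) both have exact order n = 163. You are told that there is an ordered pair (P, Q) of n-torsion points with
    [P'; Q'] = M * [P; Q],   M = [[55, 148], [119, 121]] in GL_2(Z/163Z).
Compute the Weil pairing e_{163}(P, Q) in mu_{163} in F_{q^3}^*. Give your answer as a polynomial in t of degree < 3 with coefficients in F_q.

e_{163}(aP+bQ,cP+dQ) = e_{163}(P,Q)^(ad-bc); with (a,b,c,d)=(55,148,119,121) this gives the det-163 law.
det M = 55*121 - 148*119 = -10957 = 127 (mod 163); 127^{-1} = 86 (mod 163).
n = 163 = (10100011)_2 (8 bits, wt 4); accumulate f_{163,P'}(Q'+S)/f_{163,P'}(S) along the 7-step ladder.
So e_{163}(P',Q') = 95207337351709 + 14225285038780*t + 210545187433592*t^2.
Thus e_{163}(P,Q) = 72129761161221 + 154305785189706*t + 204415458091066*t^2.

72129761161221 + 154305785189706*t + 204415458091066*t^2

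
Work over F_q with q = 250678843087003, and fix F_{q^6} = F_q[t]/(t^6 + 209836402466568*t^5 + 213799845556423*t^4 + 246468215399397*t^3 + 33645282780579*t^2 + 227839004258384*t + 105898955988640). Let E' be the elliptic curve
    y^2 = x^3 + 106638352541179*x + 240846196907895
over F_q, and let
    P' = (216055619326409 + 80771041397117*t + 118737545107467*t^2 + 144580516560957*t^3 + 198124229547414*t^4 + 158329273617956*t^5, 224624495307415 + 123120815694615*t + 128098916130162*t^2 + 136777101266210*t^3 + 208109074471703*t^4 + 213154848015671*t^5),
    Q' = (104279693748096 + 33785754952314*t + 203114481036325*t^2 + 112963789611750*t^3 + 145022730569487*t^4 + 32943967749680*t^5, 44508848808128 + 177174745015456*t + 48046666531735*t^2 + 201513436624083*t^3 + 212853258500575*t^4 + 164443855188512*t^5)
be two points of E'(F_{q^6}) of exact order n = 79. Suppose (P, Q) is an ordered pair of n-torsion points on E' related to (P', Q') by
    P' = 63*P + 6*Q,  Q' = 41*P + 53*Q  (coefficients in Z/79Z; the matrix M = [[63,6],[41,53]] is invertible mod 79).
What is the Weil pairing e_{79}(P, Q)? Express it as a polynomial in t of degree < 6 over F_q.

108328069340248 + 138158670307315*t + 176424897005503*t^2 + 219618602329681*t^3 + 86423604077868*t^4 + 23168074613938*t^5

e_{79} is bilinear + alternating on E[79], so e_{79}(63*P + 6*Q, 41*P + 53*Q) = e_{79}(P,Q)^(63*53-6*41).
det M = 63*53 - 6*41 = 3093 = 12 (mod 79); 12^{-1} = 33 (mod 79).
7-bit Miller (1001111) on E'/F_{250678843087003} with a'=106638352541179, b'=240846196907895: accumulate tangent/chord ratios at Q'+S and P'+S'.
Miller gives e_{79}(P',Q') = 49887131882381 + 213568064909925*t + 110732360338456*t^2 + 72677994623817*t^3 + 186012900840066*t^4 + 174048276435667*t^5 in F_{250678843087003^6}.
Finally e_{79}(P,Q) = 108328069340248 + 138158670307315*t + 176424897005503*t^2 + 219618602329681*t^3 + 86423604077868*t^4 + 23168074613938*t^5.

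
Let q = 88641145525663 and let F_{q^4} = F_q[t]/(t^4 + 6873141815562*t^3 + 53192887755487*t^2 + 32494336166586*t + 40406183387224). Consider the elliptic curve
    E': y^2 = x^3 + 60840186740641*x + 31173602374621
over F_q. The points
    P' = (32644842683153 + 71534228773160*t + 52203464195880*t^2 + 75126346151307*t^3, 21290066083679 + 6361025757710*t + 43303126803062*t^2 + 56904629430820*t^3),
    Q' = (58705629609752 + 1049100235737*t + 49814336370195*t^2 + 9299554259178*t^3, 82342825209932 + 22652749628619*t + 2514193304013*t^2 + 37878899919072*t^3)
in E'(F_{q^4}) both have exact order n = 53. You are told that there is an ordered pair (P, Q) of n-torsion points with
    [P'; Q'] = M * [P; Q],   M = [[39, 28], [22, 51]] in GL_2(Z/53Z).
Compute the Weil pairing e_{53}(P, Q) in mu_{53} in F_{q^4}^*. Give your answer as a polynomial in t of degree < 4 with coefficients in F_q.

79262511383333 + 40788249805833*t + 74813853893962*t^2 + 67502997997186*t^3

Alternating bilinearity on E[53] (values in mu_{53} in F_{88641145525663^4}) gives e(P',Q') = e(P,Q)^det(M).
det(M) mod 53 = 48; its inverse in (Z/53)^* is 21 (check: 48*21 mod 53 = 1).
n = 53 = (110101)_2 (6 bits, wt 4); accumulate f_{53,P'}(Q'+S)/f_{53,P'}(S) along the 5-step ladder.
So e_{53}(P',Q') = 63992903401790 + 51586615889491*t + 39863992074746*t^2 + 60298928347190*t^3.
Hence e(P,Q) = 79262511383333 + 40788249805833*t + 74813853893962*t^2 + 67502997997186*t^3 in F_{88641145525663^4}^*.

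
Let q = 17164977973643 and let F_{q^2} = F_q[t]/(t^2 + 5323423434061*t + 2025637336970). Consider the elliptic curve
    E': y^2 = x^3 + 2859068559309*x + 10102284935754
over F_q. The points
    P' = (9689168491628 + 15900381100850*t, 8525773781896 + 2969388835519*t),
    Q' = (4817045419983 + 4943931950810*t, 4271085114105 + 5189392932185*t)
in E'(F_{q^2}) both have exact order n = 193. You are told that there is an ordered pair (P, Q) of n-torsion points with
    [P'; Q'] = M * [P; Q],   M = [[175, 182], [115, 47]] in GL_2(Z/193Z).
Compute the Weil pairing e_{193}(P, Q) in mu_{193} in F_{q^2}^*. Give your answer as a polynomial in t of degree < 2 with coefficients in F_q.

10114044798653 + 7884555681314*t

Since e_{193}(P,P)=e_{193}(Q,Q)=1 and e_{193}(Q,P)=e_{193}(P,Q)^{-1}, expanding e_{193}(175*P + 182*Q,115*P + 47*Q) leaves e(P,Q)^det(M).
det(M) mod 193 = 33; its inverse in (Z/193)^* is 117 (check: 33*117 mod 193 = 1).
Miller loop for e_{193} over F_{17164977973643^2}: bits of 193 = 11000001; 7 double steps + 2 add steps, l/v at each.
Miller gives e_{193}(P',Q') = 3090496970751 + 11903568736371*t in F_{17164977973643^2}.
Finally e_{193}(P,Q) = 10114044798653 + 7884555681314*t.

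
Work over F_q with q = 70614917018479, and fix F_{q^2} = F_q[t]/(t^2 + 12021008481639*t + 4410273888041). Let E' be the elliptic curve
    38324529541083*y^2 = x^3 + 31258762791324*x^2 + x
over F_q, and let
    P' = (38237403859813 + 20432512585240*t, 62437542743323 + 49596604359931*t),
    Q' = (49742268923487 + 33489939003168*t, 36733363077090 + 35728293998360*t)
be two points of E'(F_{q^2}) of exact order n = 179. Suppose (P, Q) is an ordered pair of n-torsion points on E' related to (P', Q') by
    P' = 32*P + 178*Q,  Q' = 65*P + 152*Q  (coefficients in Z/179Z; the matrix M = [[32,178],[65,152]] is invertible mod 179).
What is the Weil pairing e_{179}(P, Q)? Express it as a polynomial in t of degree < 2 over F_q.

The 179-Weil pairing on E[179] over F_{70614917018479} is alternating-bilinear: e_{179}(P',Q') = e_{179}(P,Q)^det(M).
So e_{179}(P,Q) = e_{179}(P',Q')^{69}, since 96*69 = 1 mod 179.
Montgomery->Weierstrass: x_W = 5894584488285*x+32787055217564, y_W=5894584488285*y on F_{70614917018479}; lands on y^2=x^3+28750756985825*x+17929412845718.
8-bit Miller (10110011) on E'/F_{70614917018479} with a'=28750756985825, b'=17929412845718: accumulate tangent/chord ratios at Q'+S and P'+S'.
Result: e(P',Q') = 39913616547540 + 21753890177363*t.
Raise to 69: e(P,Q) = 13182817373877 + 30194574788914*t in mu_{179}.

13182817373877 + 30194574788914*t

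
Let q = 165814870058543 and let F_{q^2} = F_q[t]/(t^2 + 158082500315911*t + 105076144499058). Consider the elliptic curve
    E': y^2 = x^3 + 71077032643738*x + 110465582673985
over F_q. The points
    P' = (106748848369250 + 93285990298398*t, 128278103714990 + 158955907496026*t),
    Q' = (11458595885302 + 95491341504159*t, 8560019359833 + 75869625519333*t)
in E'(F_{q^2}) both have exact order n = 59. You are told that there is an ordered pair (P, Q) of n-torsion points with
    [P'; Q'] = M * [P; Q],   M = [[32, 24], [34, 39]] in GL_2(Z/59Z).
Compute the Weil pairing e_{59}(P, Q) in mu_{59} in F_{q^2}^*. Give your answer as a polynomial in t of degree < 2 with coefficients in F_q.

e_{59} is bilinear + alternating on E[59], so e_{59}(32*P + 24*Q, 34*P + 39*Q) = e_{59}(P,Q)^(32*39-24*34).
det(M) mod 59 = 19; its inverse in (Z/59)^* is 28 (check: 19*28 mod 59 = 1).
n = 59 = (111011)_2 (6 bits, wt 5); accumulate f_{59,P'}(Q'+S)/f_{59,P'}(S) along the 5-step ladder.
Result: e(P',Q') = 76366641201207 + 20163876859160*t.
e_{59}(P,Q) = (76366641201207 + 20163876859160*t)^{28} = 148132073685476 + 51675666811876*t.

148132073685476 + 51675666811876*t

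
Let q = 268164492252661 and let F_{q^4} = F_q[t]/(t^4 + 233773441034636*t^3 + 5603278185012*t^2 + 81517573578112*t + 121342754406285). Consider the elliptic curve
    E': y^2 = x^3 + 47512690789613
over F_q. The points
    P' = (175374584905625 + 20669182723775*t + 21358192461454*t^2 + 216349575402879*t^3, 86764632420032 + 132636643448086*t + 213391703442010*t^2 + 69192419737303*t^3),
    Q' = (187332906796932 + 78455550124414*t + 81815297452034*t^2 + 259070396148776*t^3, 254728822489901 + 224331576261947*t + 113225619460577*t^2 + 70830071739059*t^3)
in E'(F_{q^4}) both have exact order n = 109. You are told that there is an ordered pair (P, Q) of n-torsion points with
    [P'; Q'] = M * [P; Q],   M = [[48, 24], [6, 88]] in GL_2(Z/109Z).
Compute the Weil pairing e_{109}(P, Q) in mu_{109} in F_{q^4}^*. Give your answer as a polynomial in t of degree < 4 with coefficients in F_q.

e_{109}(aP+bQ,cP+dQ) = e_{109}(P,Q)^(ad-bc); with (a,b,c,d)=(48,24,6,88) this gives the det-109 law.
det M = 48*88 - 24*6 = 4080 = 47 (mod 109); 47^{-1} = 58 (mod 109).
7-bit Miller (1101101) on E'/F_{268164492252661} with a'=0, b'=47512690789613: accumulate tangent/chord ratios at Q'+S and P'+S'.
So e_{109}(P',Q') = 211693913061871 + 97181211538914*t + 193109271335877*t^2 + 100391393049569*t^3.
e_{109}(P,Q) = (211693913061871 + 97181211538914*t + 193109271335877*t^2 + 100391393049569*t^3)^{58} = 39922105423177 + 263144777697361*t + 26540303484710*t^2 + 60410842636129*t^3.

39922105423177 + 263144777697361*t + 26540303484710*t^2 + 60410842636129*t^3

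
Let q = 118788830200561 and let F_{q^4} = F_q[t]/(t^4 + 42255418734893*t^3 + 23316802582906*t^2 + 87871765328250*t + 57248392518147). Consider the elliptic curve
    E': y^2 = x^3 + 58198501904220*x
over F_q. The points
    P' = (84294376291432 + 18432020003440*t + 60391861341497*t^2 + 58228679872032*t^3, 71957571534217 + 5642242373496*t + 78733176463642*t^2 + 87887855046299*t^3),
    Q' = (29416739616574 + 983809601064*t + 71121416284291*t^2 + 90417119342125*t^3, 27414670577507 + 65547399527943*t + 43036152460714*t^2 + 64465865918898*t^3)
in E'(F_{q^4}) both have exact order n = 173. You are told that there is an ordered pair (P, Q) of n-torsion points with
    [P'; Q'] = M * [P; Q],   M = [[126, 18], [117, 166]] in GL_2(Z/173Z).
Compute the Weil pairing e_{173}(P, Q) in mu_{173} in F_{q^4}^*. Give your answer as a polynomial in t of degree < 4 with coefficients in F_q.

e_{173}(aP+bQ,cP+dQ) = e_{173}(P,Q)^(ad-bc); with (a,b,c,d)=(126,18,117,166) this gives the det-173 law.
So e_{173}(P,Q) = e_{173}(P',Q')^{92}, since 126*92 = 1 mod 173.
8-bit Miller (10101101) on E'/F_{118788830200561} with a'=58198501904220, b'=0: accumulate tangent/chord ratios at Q'+S and P'+S'.
The quotient is 64847510783933 + 48207582191419*t + 92396282895388*t^2 + 23874325206488*t^3.
Thus e_{173}(P,Q) = 58329419207151 + 95130296803385*t + 68608925973608*t^2 + 46051877852534*t^3.

58329419207151 + 95130296803385*t + 68608925973608*t^2 + 46051877852534*t^3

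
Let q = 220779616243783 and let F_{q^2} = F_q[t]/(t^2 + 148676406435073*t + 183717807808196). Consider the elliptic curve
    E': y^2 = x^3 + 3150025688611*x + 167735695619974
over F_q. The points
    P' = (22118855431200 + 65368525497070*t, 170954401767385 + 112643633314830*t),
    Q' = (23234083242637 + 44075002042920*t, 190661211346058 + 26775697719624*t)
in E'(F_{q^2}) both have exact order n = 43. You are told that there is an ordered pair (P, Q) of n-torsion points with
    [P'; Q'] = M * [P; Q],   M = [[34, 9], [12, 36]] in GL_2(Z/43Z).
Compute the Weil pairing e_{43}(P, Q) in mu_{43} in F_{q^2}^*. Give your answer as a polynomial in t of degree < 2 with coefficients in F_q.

Since e_{43}(P,P)=e_{43}(Q,Q)=1 and e_{43}(Q,P)=e_{43}(P,Q)^{-1}, expanding e_{43}(34*P + 9*Q,12*P + 36*Q) leaves e(P,Q)^det(M).
Hence e(P,Q) = e(P',Q')^{21} where 21 = 41^{-1} mod 43.
Build f_{43,P'} and f_{43,Q'} via the 6-bit ladder of 43=101011_2; evaluate at shifted divisors; quotient in F_{220779616243783^2}.
e_{43}(P',Q') = 5161377266293 + 95778961968467*t.
e_{43}(P,Q) = (5161377266293 + 95778961968467*t)^{21} = 55222281004739 + 156045992332747*t.

55222281004739 + 156045992332747*t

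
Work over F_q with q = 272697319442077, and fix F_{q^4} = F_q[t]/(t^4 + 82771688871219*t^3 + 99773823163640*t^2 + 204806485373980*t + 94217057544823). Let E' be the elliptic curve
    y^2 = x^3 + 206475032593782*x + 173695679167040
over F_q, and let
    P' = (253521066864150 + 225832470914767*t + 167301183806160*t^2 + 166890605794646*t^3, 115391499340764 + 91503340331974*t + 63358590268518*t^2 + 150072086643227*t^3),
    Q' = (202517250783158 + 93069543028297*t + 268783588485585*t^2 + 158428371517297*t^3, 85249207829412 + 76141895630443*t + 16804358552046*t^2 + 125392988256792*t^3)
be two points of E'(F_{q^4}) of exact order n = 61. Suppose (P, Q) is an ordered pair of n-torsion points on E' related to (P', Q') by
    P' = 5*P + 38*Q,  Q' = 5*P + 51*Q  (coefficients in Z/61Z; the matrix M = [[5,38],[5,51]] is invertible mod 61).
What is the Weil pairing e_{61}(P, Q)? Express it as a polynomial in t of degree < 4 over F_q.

147836873576306 + 192677467405693*t + 212139506058158*t^2 + 88473463335483*t^3

Since e_{61}(P,P)=e_{61}(Q,Q)=1 and e_{61}(Q,P)=e_{61}(P,Q)^{-1}, expanding e_{61}(5*P + 38*Q,5*P + 51*Q) leaves e(P,Q)^det(M).
5*51 - 38*5 = 65; reduced mod 61: det = 4, inverse 46.
Build f_{61,P'} and f_{61,Q'} via the 6-bit ladder of 61=111101_2; evaluate at shifted divisors; quotient in F_{272697319442077^4}.
f_P(D_Q)/f_Q(D_P) = 44380945805833 + 175331151235985*t + 131965678535744*t^2 + 192451553407052*t^3.
e_{61}(P,Q) = (44380945805833 + 175331151235985*t + 131965678535744*t^2 + 192451553407052*t^3)^{46} = 147836873576306 + 192677467405693*t + 212139506058158*t^2 + 88473463335483*t^3.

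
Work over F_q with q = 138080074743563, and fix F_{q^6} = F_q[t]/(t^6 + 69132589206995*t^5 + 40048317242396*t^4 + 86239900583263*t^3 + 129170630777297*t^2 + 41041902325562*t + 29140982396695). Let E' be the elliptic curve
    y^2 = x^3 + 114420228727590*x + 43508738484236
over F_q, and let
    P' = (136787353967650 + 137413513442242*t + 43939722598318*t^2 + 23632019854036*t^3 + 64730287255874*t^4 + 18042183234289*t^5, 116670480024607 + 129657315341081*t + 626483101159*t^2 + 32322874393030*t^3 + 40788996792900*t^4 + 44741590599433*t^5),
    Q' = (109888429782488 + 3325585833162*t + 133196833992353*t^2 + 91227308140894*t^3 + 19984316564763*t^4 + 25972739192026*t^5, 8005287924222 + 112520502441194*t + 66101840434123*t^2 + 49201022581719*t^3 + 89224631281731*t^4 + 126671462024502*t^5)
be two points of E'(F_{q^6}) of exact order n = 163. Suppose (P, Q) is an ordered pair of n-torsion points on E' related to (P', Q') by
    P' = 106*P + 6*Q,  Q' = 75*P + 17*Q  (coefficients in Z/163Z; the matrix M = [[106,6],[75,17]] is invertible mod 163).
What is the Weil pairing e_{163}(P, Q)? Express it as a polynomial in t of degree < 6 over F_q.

e_{163} is bilinear + alternating on E[163], so e_{163}(106*P + 6*Q, 75*P + 17*Q) = e_{163}(P,Q)^(106*17-6*75).
So e_{163}(P,Q) = e_{163}(P',Q')^{17}, since 48*17 = 1 mod 163.
Build f_{163,P'} and f_{163,Q'} via the 8-bit ladder of 163=10100011_2; evaluate at shifted divisors; quotient in F_{138080074743563^6}.
Miller gives e_{163}(P',Q') = 132038252035050 + 111140288106515*t + 70280385828938*t^2 + 7950466366330*t^3 + 30390262400836*t^4 + 12455175641130*t^5 in F_{138080074743563^6}.
Hence e(P,Q) = 25797994904956 + 124098214553843*t + 133406782376542*t^2 + 123593183495296*t^3 + 73048868553511*t^4 + 56066894696122*t^5 in F_{138080074743563^6}^*.

25797994904956 + 124098214553843*t + 133406782376542*t^2 + 123593183495296*t^3 + 73048868553511*t^4 + 56066894696122*t^5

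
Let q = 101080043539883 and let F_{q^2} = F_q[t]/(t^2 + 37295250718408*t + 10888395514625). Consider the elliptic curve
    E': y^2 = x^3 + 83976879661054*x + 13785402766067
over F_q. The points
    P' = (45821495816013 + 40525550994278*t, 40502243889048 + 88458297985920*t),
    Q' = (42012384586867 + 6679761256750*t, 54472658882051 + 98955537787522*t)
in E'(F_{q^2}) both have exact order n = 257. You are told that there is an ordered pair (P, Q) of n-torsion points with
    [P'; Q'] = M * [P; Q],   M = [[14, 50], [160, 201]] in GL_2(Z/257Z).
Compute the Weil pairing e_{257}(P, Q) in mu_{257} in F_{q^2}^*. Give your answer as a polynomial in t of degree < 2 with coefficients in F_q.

Since e_{257}(P,P)=e_{257}(Q,Q)=1 and e_{257}(Q,P)=e_{257}(P,Q)^{-1}, expanding e_{257}(14*P + 50*Q,160*P + 201*Q) leaves e(P,Q)^det(M).
det M = 14*201 - 50*160 = -5186 = 211 (mod 257); 211^{-1} = 162 (mod 257).
Double-and-add over 100000001: 9-1 doublings, 2-1 additions; each step l_{T,T}/v_{2T} or l_{T,P'}/v at Q'+S for random S.
f_P(D_Q)/f_Q(D_P) = 11138728343596 + 50389904050241*t.
Thus e_{257}(P,Q) = 54989741646 + 58852331271305*t.

54989741646 + 58852331271305*t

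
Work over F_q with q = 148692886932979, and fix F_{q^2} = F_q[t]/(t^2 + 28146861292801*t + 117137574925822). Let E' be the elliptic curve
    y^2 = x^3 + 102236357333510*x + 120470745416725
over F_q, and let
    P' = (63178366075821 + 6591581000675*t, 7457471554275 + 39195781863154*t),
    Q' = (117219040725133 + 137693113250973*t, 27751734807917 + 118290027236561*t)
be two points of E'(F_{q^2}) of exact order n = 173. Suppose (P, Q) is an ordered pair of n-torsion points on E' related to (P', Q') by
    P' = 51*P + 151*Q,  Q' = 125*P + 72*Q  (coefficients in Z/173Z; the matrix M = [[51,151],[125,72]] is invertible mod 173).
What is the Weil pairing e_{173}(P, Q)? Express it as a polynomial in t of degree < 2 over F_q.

Under M = [[51,151],[125,72]] in GL_2(Z/173), e_{173}(P',Q') = e_{173}(P,Q)^(51*72-151*125 mod 173).
Hence e(P,Q) = e(P',Q')^{33} where 33 = 21^{-1} mod 173.
n = 173 = (10101101)_2 (8 bits, wt 5); accumulate f_{173,P'}(Q'+S)/f_{173,P'}(S) along the 7-step ladder.
The quotient is 39483347087092 + 104922482414060*t.
(39483347087092 + 104922482414060*t)^{33} mod (148692886932979,f) = 81979477610881 + 104018847108027*t.

81979477610881 + 104018847108027*t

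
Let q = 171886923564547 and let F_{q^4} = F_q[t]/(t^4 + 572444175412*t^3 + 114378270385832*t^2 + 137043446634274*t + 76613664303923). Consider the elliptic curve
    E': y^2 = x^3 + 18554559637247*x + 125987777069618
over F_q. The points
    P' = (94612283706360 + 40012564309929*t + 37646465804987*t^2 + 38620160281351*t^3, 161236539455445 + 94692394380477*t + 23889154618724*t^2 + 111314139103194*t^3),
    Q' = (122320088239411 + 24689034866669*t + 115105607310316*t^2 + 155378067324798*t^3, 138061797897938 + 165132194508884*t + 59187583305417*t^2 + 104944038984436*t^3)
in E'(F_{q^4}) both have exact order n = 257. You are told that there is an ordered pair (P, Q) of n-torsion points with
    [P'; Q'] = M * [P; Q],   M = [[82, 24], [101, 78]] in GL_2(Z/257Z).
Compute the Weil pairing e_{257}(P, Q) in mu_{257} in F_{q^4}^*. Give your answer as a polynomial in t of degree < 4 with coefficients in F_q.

The 257-Weil pairing on E[257] over F_{171886923564547} is alternating-bilinear: e_{257}(P',Q') = e_{257}(P,Q)^det(M).
Inverting 117 mod 257: 134. Thus e_{257}(P,Q) = e(P',Q')^{134}.
Run Miller on y^2=x^3+18554559637247*x+125987777069618 over F_{171886923564547}: ladder 100000001 (9 bits); e = f_P(D_Q)/f_Q(D_P).
Miller gives e_{257}(P',Q') = 96172253560577 + 91672682937514*t + 50281303813670*t^2 + 37645533413515*t^3 in F_{171886923564547^4}.
e_{257}(P,Q) = (96172253560577 + 91672682937514*t + 50281303813670*t^2 + 37645533413515*t^3)^{134} = 19180886393685 + 85005651173892*t + 31904484195033*t^2 + 162481643549158*t^3.

19180886393685 + 85005651173892*t + 31904484195033*t^2 + 162481643549158*t^3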